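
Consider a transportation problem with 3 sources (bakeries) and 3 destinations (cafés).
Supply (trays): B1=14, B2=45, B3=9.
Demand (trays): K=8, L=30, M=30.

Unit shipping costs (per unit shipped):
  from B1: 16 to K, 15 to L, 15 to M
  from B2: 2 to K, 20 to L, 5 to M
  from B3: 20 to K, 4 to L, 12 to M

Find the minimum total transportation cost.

552

Optimal allocation:
  B1->L: 14 × 15 = 210
  B2->K: 8 × 2 = 16
  B2->L: 7 × 20 = 140
  B2->M: 30 × 5 = 150
  B3->L: 9 × 4 = 36
Total = 210 + 16 + 140 + 150 + 36 = 552.
(Supply check: B1 ships 14; B2 ships 45; B3 ships 9.)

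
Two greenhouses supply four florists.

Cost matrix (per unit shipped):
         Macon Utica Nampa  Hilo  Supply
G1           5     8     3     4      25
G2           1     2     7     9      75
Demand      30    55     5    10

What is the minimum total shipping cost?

235

One minimum-cost allocation:
  G1→Macon: 10 × 5 = 50
  G1→Nampa: 5 × 3 = 15
  G1→Hilo: 10 × 4 = 40
  G2→Macon: 20 × 1 = 20
  G2→Utica: 55 × 2 = 110
Total = 50 + 15 + 40 + 20 + 110 = 235.
(Supply check: G1 ships 25; G2 ships 75.)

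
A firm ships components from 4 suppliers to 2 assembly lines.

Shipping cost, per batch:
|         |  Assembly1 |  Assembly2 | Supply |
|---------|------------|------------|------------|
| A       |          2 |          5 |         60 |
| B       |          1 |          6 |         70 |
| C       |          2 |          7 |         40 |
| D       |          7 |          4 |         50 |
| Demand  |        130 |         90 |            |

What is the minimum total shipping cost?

590

An optimal shipping plan:
  A to Assembly1: 20 batches
  A to Assembly2: 40 batches
  B to Assembly1: 70 batches
  C to Assembly1: 40 batches
  D to Assembly2: 50 batches
Total cost = 590.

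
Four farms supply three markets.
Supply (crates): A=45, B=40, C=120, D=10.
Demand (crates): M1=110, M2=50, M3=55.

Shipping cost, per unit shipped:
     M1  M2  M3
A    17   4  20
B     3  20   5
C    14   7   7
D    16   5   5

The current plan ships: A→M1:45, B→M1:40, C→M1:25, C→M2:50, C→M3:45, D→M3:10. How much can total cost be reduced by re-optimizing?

Current plan cost = 45·17 + 40·3 + 25·14 + 50·7 + 45·7 + 10·5 = 1950.
Optimal plan:
  A->M2: 45 × 4 = 180
  B->M1: 40 × 3 = 120
  C->M1: 70 × 14 = 980
  C->M2: 5 × 7 = 35
  C->M3: 45 × 7 = 315
  D->M3: 10 × 5 = 50
Optimal cost = 1680.
Saving = 1950 − 1680 = 270.

270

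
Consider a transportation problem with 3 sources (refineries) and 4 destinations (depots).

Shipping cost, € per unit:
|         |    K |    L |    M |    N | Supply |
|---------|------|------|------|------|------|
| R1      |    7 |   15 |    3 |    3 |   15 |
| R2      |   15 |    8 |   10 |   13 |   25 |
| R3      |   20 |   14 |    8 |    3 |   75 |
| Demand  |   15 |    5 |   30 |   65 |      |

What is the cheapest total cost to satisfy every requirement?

620

Optimal allocation:
  R1->K: 15 kL
  R2->L: 5 kL
  R2->M: 20 kL
  R3->M: 10 kL
  R3->N: 65 kL
Total cost = €620.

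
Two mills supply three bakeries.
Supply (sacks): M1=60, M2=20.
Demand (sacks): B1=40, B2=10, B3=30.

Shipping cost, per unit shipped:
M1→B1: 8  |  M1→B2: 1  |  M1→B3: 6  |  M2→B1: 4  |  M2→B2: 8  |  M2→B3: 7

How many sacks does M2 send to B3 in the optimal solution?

0

Optimal shipments:
  M1->B1: 20 × 8 = 160
  M1->B2: 10 × 1 = 10
  M1->B3: 30 × 6 = 180
  M2->B1: 20 × 4 = 80
Total cost = 430.
The route M2→B3 is not used.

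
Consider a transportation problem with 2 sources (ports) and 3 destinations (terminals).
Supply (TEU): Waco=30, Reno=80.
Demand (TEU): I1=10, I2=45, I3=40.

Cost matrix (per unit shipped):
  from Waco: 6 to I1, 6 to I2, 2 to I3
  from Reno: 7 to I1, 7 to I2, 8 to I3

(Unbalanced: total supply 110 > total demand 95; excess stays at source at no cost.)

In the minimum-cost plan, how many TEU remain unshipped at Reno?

An optimal plan:
  Waco→I3: 30 × 2 = 60
  Reno→I1: 10 × 7 = 70
  Reno→I2: 45 × 7 = 315
  Reno→I3: 10 × 8 = 80
Total cost = 525.
Reno ships 65 of its 80, leaving 15.

15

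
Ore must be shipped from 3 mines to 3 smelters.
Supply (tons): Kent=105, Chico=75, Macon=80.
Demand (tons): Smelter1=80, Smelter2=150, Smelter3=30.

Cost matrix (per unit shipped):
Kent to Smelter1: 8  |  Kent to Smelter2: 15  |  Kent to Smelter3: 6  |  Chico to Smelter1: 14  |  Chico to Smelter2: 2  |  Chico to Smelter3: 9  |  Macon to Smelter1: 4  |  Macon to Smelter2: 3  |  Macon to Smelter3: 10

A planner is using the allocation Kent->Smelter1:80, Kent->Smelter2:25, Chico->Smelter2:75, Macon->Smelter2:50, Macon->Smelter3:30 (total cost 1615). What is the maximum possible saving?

440

Current plan cost = 80·8 + 25·15 + 75·2 + 50·3 + 30·10 = 1615.
Optimal plan:
  Kent to Smelter1: 75 tons
  Kent to Smelter3: 30 tons
  Chico to Smelter2: 75 tons
  Macon to Smelter1: 5 tons
  Macon to Smelter2: 75 tons
Optimal cost = 1175.
Saving = 1615 − 1175 = 440.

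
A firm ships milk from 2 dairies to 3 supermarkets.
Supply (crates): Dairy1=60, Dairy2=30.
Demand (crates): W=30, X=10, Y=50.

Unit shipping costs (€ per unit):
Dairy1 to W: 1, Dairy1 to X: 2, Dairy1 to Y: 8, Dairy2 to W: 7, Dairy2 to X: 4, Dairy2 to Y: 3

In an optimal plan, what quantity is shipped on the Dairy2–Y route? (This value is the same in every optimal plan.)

Solving gives:
  Dairy1→W: 30 × €1 = €30
  Dairy1→X: 10 × €2 = €20
  Dairy1→Y: 20 × €8 = €160
  Dairy2→Y: 30 × €3 = €90
Total cost = €300.
So Dairy2→Y carries 30 crates.

30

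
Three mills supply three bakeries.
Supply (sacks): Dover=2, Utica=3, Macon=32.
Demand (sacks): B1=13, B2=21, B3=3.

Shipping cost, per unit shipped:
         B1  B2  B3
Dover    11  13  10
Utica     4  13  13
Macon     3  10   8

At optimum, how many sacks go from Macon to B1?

Optimal shipments:
  Dover->B3: 2 × 10 = 20
  Utica->B1: 3 × 4 = 12
  Macon->B1: 10 × 3 = 30
  Macon->B2: 21 × 10 = 210
  Macon->B3: 1 × 8 = 8
Total cost = 280.
So Macon→B1 carries 10 sacks.

10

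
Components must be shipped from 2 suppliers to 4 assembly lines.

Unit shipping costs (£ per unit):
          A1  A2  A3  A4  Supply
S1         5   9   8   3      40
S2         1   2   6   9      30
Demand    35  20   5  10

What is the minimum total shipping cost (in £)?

245

An optimal shipping plan:
  S1→A1: 25 × £5 = £125
  S1→A3: 5 × £8 = £40
  S1→A4: 10 × £3 = £30
  S2→A1: 10 × £1 = £10
  S2→A2: 20 × £2 = £40
Total = 125 + 40 + 30 + 10 + 40 = £245.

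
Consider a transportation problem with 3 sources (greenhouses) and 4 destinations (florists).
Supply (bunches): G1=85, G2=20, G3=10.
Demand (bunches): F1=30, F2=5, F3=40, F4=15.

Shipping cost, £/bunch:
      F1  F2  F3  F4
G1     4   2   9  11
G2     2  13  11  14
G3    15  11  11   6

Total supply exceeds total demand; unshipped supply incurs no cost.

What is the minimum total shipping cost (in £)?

A cheapest plan:
  G1→F1: 10 × £4 = £40
  G1→F2: 5 × £2 = £10
  G1→F3: 40 × £9 = £360
  G1→F4: 5 × £11 = £55
  G2→F1: 20 × £2 = £40
  G3→F4: 10 × £6 = £60
Total = 40 + 10 + 360 + 55 + 40 + 60 = £565.
(Supply check: G1 ships 60; G2 ships 20; G3 ships 10.)

565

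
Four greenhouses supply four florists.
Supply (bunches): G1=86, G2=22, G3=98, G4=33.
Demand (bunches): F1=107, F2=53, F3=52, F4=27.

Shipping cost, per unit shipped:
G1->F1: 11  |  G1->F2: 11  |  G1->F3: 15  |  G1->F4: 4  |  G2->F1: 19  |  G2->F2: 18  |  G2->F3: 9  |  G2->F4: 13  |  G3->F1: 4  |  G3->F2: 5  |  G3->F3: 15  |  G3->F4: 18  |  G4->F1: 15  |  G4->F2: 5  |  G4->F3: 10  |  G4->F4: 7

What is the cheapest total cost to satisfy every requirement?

1632

An optimal shipping plan:
  G1 to F1: 9 × 11 = 99
  G1 to F2: 20 × 11 = 220
  G1 to F3: 30 × 15 = 450
  G1 to F4: 27 × 4 = 108
  G2 to F3: 22 × 9 = 198
  G3 to F1: 98 × 4 = 392
  G4 to F2: 33 × 5 = 165
Total = 99 + 220 + 450 + 108 + 198 + 392 + 165 = 1632.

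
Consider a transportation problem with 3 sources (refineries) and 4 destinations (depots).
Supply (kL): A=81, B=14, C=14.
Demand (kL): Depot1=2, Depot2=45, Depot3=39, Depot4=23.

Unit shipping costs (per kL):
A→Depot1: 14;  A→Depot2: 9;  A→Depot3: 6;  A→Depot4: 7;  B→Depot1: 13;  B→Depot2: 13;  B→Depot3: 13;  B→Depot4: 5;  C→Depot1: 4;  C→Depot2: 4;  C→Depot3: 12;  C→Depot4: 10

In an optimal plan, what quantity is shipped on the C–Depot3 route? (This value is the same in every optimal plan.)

Optimal shipments:
  A–Depot2: 33 × 9 = 297
  A–Depot3: 39 × 6 = 234
  A–Depot4: 9 × 7 = 63
  B–Depot4: 14 × 5 = 70
  C–Depot1: 2 × 4 = 8
  C–Depot2: 12 × 4 = 48
Total cost = 720.
The route C→Depot3 is not used.

0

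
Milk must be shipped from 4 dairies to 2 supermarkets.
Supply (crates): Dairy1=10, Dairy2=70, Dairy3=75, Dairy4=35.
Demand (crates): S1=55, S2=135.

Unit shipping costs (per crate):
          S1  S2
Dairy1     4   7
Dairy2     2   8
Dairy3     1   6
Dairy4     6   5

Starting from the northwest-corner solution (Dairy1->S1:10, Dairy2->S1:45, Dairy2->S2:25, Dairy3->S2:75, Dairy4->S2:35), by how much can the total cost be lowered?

Current plan cost = 10·4 + 45·2 + 25·8 + 75·6 + 35·5 = 955.
Optimal plan:
  Dairy1–S2: 10 crates
  Dairy2–S1: 55 crates
  Dairy2–S2: 15 crates
  Dairy3–S2: 75 crates
  Dairy4–S2: 35 crates
Optimal cost = 925.
Saving = 955 − 925 = 30.

30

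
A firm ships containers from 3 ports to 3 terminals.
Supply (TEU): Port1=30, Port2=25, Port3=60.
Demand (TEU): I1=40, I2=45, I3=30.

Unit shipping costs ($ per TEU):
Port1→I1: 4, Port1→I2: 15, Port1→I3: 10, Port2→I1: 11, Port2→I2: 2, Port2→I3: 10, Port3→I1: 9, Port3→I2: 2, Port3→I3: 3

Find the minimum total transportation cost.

An optimal shipping plan:
  Port1→I1: 30 × $4 = $120
  Port2→I2: 25 × $2 = $50
  Port3→I1: 10 × $9 = $90
  Port3→I2: 20 × $2 = $40
  Port3→I3: 30 × $3 = $90
Total = 120 + 50 + 90 + 40 + 90 = $390.

390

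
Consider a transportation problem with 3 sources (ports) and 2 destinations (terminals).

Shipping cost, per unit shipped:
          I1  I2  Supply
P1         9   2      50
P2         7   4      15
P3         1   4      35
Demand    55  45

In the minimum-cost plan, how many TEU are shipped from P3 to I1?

35

The minimum-cost plan:
  P1–I1: 5 × 9 = 45
  P1–I2: 45 × 2 = 90
  P2–I1: 15 × 7 = 105
  P3–I1: 35 × 1 = 35
Total cost = 275.
So P3→I1 carries 35 TEU.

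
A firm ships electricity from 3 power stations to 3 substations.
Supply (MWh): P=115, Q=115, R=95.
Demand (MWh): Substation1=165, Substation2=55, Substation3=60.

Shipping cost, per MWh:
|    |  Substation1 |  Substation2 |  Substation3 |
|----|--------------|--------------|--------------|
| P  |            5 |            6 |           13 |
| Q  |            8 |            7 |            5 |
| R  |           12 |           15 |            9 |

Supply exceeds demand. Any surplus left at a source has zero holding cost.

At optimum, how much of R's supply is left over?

45

Minimum-cost shipments:
  P–Substation1: 115 × 5 = 575
  Q–Substation1: 50 × 8 = 400
  Q–Substation2: 55 × 7 = 385
  Q–Substation3: 10 × 5 = 50
  R–Substation3: 50 × 9 = 450
Total cost = 1860.
R ships 50 of its 95, leaving 45.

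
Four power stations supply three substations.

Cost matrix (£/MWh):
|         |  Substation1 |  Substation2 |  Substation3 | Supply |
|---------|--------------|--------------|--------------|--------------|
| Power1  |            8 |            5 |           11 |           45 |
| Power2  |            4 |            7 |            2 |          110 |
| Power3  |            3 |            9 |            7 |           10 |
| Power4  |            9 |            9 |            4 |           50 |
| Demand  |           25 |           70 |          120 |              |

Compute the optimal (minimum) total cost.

830

Optimal allocation:
  Power1–Substation2: 45 × £5 = £225
  Power2–Substation1: 15 × £4 = £60
  Power2–Substation2: 25 × £7 = £175
  Power2–Substation3: 70 × £2 = £140
  Power3–Substation1: 10 × £3 = £30
  Power4–Substation3: 50 × £4 = £200
Total = 225 + 60 + 175 + 140 + 30 + 200 = £830.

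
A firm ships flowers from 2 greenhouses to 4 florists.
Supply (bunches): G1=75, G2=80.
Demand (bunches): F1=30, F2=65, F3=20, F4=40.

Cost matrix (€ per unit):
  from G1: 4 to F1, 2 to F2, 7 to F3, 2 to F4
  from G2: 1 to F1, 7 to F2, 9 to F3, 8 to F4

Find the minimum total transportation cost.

One minimum-cost allocation:
  G1–F2: 35 × €2 = €70
  G1–F4: 40 × €2 = €80
  G2–F1: 30 × €1 = €30
  G2–F2: 30 × €7 = €210
  G2–F3: 20 × €9 = €180
Total = 70 + 80 + 30 + 210 + 180 = €570.
(Supply check: G1 ships 75; G2 ships 80.)

570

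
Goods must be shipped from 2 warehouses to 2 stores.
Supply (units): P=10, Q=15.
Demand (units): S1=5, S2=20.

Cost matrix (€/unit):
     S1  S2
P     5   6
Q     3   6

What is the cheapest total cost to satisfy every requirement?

135

One minimum-cost allocation:
  P→S2: 10 × €6 = €60
  Q→S1: 5 × €3 = €15
  Q→S2: 10 × €6 = €60
Total = 60 + 15 + 60 = €135.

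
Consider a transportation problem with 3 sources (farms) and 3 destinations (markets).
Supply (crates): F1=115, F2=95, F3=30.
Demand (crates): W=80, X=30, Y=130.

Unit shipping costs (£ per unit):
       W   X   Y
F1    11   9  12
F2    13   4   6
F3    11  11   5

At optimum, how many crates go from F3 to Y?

30

The minimum-cost plan:
  F1–W: 80 crates
  F1–X: 30 crates
  F1–Y: 5 crates
  F2–Y: 95 crates
  F3–Y: 30 crates
Total cost = £1930.
So F3→Y carries 30 crates.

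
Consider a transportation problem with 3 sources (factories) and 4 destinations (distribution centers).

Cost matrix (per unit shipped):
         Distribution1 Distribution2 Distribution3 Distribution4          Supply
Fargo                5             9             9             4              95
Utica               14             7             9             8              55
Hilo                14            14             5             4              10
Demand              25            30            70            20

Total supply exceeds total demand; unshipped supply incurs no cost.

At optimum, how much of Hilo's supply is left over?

Minimum-cost shipments:
  Fargo->Distribution1: 25 × 5 = 125
  Fargo->Distribution3: 50 × 9 = 450
  Fargo->Distribution4: 20 × 4 = 80
  Utica->Distribution2: 30 × 7 = 210
  Utica->Distribution3: 10 × 9 = 90
  Hilo->Distribution3: 10 × 5 = 50
Total cost = 1005.
Hilo ships 10 of its 10, leaving 0.

0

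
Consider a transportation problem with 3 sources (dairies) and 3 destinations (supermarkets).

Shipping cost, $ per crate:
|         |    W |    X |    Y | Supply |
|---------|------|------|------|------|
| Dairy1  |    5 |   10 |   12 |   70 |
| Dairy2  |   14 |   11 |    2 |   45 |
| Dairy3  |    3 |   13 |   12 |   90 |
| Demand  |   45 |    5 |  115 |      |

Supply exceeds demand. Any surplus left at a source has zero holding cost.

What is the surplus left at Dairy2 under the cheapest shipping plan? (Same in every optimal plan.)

An optimal plan:
  Dairy1 to X: 5 crates
  Dairy1 to Y: 25 crates
  Dairy2 to Y: 45 crates
  Dairy3 to W: 45 crates
  Dairy3 to Y: 45 crates
Total cost = $1115.
Dairy2 ships 45 of its 45, leaving 0.

0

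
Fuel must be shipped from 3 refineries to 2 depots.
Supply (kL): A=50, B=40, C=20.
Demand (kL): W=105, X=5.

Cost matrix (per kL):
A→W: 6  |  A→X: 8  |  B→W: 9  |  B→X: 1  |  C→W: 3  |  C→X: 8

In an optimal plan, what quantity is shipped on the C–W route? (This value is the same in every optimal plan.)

20

Optimal shipments:
  A->W: 50 × 6 = 300
  B->W: 35 × 9 = 315
  B->X: 5 × 1 = 5
  C->W: 20 × 3 = 60
Total cost = 680.
So C→W carries 20 kL.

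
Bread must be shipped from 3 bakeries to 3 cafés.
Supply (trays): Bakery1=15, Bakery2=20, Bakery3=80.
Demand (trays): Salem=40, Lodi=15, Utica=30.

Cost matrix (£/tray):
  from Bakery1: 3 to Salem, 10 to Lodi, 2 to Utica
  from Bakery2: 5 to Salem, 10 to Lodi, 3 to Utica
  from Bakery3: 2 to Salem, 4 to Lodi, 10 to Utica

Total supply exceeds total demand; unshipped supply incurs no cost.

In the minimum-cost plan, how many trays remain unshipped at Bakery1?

Minimum-cost shipments:
  Bakery1–Utica: 15 × £2 = £30
  Bakery2–Utica: 15 × £3 = £45
  Bakery3–Salem: 40 × £2 = £80
  Bakery3–Lodi: 15 × £4 = £60
Total cost = £215.
Bakery1 ships 15 of its 15, leaving 0.

0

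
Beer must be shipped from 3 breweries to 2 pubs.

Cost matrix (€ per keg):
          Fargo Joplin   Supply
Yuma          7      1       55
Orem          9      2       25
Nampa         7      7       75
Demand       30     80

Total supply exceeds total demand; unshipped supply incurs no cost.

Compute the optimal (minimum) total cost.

315

An optimal shipping plan:
  Yuma to Joplin: 55 × €1 = €55
  Orem to Joplin: 25 × €2 = €50
  Nampa to Fargo: 30 × €7 = €210
Total = 55 + 50 + 210 = €315.
(Supply check: Yuma ships 55; Orem ships 25; Nampa ships 30.)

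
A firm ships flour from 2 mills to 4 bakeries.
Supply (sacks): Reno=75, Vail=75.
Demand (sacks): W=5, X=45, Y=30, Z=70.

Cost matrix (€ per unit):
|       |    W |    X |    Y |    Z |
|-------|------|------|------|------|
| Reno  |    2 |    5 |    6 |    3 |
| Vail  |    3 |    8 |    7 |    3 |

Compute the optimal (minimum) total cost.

Optimal allocation:
  Reno→W: 5 sacks
  Reno→X: 45 sacks
  Reno→Y: 25 sacks
  Vail→Y: 5 sacks
  Vail→Z: 70 sacks
Total cost = €630.
(Supply check: Reno ships 75; Vail ships 75.)

630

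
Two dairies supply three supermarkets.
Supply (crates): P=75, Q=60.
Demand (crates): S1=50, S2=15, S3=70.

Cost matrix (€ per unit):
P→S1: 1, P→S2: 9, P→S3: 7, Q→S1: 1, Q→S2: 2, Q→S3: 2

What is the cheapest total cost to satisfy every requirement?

345

One minimum-cost allocation:
  P–S1: 50 × €1 = €50
  P–S3: 25 × €7 = €175
  Q–S2: 15 × €2 = €30
  Q–S3: 45 × €2 = €90
Total = 50 + 175 + 30 + 90 = €345.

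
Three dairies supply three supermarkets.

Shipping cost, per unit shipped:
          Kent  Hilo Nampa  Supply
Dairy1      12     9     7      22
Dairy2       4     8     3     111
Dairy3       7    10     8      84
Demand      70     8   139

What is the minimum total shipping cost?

1105

Optimal allocation:
  Dairy1->Nampa: 22 × 7 = 154
  Dairy2->Nampa: 111 × 3 = 333
  Dairy3->Kent: 70 × 7 = 490
  Dairy3->Hilo: 8 × 10 = 80
  Dairy3->Nampa: 6 × 8 = 48
Total = 154 + 333 + 490 + 80 + 48 = 1105.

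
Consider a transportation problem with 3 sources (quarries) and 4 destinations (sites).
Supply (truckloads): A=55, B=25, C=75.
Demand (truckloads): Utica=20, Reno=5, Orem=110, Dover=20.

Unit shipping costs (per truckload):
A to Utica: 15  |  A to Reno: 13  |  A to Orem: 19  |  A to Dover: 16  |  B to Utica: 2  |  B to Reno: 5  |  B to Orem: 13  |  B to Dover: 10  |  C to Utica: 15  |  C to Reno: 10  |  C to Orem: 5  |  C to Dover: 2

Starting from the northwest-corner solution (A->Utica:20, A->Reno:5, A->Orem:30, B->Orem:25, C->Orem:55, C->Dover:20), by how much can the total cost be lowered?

150

Current plan cost = 20·15 + 5·13 + 30·19 + 25·13 + 55·5 + 20·2 = 1575.
Optimal plan:
  A to Orem: 35 × 19 = 665
  A to Dover: 20 × 16 = 320
  B to Utica: 20 × 2 = 40
  B to Reno: 5 × 5 = 25
  C to Orem: 75 × 5 = 375
Optimal cost = 1425.
Saving = 1575 − 1425 = 150.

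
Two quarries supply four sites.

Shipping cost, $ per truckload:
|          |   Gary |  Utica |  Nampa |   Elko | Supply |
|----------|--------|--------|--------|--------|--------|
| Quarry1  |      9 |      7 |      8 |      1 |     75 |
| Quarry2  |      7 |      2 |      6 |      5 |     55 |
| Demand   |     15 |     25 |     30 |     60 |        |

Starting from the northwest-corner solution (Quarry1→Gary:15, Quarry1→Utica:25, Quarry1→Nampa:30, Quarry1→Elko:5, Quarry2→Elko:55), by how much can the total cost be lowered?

Current plan cost = 15·9 + 25·7 + 30·8 + 5·1 + 55·5 = $830.
Optimal plan:
  Quarry1->Gary: 15 × $9 = $135
  Quarry1->Elko: 60 × $1 = $60
  Quarry2->Utica: 25 × $2 = $50
  Quarry2->Nampa: 30 × $6 = $180
Optimal cost = $425.
Saving = 830 − 425 = $405.

405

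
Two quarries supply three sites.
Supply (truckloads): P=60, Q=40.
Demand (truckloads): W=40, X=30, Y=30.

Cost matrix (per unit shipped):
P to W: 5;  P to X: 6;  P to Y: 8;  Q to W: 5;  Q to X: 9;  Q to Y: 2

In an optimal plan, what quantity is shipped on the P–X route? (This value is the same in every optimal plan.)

30

Solving gives:
  P–W: 30 × 5 = 150
  P–X: 30 × 6 = 180
  Q–W: 10 × 5 = 50
  Q–Y: 30 × 2 = 60
Total cost = 440.
So P→X carries 30 truckloads.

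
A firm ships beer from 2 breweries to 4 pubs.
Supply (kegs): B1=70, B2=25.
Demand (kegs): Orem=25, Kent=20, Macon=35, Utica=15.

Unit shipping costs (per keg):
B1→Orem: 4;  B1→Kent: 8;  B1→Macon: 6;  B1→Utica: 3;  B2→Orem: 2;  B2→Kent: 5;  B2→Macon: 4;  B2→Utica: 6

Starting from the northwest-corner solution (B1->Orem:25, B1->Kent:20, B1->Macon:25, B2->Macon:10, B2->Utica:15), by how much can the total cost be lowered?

Current plan cost = 25·4 + 20·8 + 25·6 + 10·4 + 15·6 = 540.
Optimal plan:
  B1–Orem: 25 × 4 = 100
  B1–Macon: 30 × 6 = 180
  B1–Utica: 15 × 3 = 45
  B2–Kent: 20 × 5 = 100
  B2–Macon: 5 × 4 = 20
Optimal cost = 445.
Saving = 540 − 445 = 95.

95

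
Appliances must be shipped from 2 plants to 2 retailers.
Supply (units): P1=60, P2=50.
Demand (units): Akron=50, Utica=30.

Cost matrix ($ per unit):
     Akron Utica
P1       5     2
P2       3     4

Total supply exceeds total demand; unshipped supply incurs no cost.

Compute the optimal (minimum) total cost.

Optimal allocation:
  P1 to Utica: 30 × $2 = $60
  P2 to Akron: 50 × $3 = $150
Total = 60 + 150 = $210.

210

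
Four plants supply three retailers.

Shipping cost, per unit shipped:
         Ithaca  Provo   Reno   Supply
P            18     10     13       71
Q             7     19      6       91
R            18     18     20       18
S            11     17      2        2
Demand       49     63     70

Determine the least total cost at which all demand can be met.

1639

One minimum-cost allocation:
  P–Provo: 63 × 10 = 630
  P–Reno: 8 × 13 = 104
  Q–Ithaca: 31 × 7 = 217
  Q–Reno: 60 × 6 = 360
  R–Ithaca: 18 × 18 = 324
  S–Reno: 2 × 2 = 4
Total = 630 + 104 + 217 + 360 + 324 + 4 = 1639.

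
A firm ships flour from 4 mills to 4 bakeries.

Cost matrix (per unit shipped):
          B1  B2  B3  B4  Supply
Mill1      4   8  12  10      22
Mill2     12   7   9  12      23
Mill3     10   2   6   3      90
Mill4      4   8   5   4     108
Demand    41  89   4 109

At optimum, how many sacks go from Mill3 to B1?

0

The minimum-cost plan:
  Mill1->B1: 22 × 4 = 88
  Mill2->B2: 19 × 7 = 133
  Mill2->B3: 4 × 9 = 36
  Mill3->B2: 70 × 2 = 140
  Mill3->B4: 20 × 3 = 60
  Mill4->B1: 19 × 4 = 76
  Mill4->B4: 89 × 4 = 356
Total cost = 889.
The route Mill3→B1 is not used.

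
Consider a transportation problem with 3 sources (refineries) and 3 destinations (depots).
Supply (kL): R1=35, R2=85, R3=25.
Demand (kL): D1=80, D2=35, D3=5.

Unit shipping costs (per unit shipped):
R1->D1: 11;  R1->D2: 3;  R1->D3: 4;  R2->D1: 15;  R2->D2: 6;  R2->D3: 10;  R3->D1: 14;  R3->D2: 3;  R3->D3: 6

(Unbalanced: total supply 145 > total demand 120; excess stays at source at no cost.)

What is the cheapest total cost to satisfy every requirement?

1235

Optimal allocation:
  R1 to D1: 30 × 11 = 330
  R1 to D3: 5 × 4 = 20
  R2 to D1: 50 × 15 = 750
  R2 to D2: 10 × 6 = 60
  R3 to D2: 25 × 3 = 75
Total = 330 + 20 + 750 + 60 + 75 = 1235.
(Supply check: R1 ships 35; R2 ships 60; R3 ships 25.)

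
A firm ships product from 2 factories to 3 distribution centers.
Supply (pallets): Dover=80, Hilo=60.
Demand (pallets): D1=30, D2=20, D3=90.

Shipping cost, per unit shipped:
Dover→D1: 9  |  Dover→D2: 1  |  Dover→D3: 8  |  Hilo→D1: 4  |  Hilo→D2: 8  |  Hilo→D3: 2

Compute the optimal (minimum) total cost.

650

One minimum-cost allocation:
  Dover->D1: 30 × 9 = 270
  Dover->D2: 20 × 1 = 20
  Dover->D3: 30 × 8 = 240
  Hilo->D3: 60 × 2 = 120
Total = 270 + 20 + 240 + 120 = 650.
(Supply check: Dover ships 80; Hilo ships 60.)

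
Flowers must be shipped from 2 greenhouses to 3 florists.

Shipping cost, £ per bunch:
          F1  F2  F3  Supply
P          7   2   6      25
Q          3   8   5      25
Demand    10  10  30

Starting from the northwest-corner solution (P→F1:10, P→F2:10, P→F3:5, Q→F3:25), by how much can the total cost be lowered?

Current plan cost = 10·7 + 10·2 + 5·6 + 25·5 = £245.
Optimal plan:
  P–F2: 10 × £2 = £20
  P–F3: 15 × £6 = £90
  Q–F1: 10 × £3 = £30
  Q–F3: 15 × £5 = £75
Optimal cost = £215.
Saving = 245 − 215 = £30.

30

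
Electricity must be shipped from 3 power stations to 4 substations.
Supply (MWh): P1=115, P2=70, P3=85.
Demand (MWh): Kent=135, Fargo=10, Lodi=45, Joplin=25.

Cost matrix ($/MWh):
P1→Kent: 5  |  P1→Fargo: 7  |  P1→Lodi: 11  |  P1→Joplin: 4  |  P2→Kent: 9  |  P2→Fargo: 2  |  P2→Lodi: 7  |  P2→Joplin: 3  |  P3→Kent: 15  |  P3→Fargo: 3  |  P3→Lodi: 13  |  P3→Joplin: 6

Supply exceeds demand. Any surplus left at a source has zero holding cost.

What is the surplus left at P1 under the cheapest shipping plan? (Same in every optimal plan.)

0

An optimal plan:
  P1–Kent: 115 × $5 = $575
  P2–Kent: 20 × $9 = $180
  P2–Lodi: 45 × $7 = $315
  P2–Joplin: 5 × $3 = $15
  P3–Fargo: 10 × $3 = $30
  P3–Joplin: 20 × $6 = $120
Total cost = $1235.
P1 ships 115 of its 115, leaving 0.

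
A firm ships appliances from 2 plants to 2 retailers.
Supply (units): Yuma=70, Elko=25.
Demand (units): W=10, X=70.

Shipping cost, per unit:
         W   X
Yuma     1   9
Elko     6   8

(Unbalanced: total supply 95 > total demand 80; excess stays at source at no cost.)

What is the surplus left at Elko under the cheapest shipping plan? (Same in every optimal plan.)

0

Minimum-cost shipments:
  Yuma->W: 10 × 1 = 10
  Yuma->X: 45 × 9 = 405
  Elko->X: 25 × 8 = 200
Total cost = 615.
Elko ships 25 of its 25, leaving 0.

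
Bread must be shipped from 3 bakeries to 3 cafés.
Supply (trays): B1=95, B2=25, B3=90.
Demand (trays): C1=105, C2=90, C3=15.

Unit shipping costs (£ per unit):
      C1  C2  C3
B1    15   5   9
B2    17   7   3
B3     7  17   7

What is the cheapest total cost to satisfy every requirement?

A cheapest plan:
  B1->C1: 5 trays
  B1->C2: 90 trays
  B2->C1: 10 trays
  B2->C3: 15 trays
  B3->C1: 90 trays
Total cost = £1370.

1370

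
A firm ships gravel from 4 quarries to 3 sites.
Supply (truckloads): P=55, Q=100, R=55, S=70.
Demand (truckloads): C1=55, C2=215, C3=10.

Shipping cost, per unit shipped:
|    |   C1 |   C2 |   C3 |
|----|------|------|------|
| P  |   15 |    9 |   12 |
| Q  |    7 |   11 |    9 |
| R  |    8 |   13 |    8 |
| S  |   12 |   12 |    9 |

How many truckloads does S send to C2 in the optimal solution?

Solving gives:
  P->C2: 55 × 9 = 495
  Q->C1: 10 × 7 = 70
  Q->C2: 90 × 11 = 990
  R->C1: 45 × 8 = 360
  R->C3: 10 × 8 = 80
  S->C2: 70 × 12 = 840
Total cost = 2835.
So S→C2 carries 70 truckloads.

70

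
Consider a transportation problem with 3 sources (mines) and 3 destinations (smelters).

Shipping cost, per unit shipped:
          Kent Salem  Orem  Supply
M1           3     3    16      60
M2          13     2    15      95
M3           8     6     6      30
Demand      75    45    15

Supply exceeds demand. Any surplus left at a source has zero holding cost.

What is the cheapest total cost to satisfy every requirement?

An optimal shipping plan:
  M1 to Kent: 60 × 3 = 180
  M2 to Salem: 45 × 2 = 90
  M3 to Kent: 15 × 8 = 120
  M3 to Orem: 15 × 6 = 90
Total = 180 + 90 + 120 + 90 = 480.

480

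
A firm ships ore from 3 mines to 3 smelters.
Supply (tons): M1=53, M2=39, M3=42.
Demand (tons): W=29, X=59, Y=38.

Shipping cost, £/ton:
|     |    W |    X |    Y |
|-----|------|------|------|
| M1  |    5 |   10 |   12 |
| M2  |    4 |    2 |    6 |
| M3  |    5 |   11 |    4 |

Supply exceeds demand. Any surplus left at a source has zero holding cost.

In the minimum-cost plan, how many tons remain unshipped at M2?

0

Minimum-cost shipments:
  M1–W: 25 × £5 = £125
  M1–X: 20 × £10 = £200
  M2–X: 39 × £2 = £78
  M3–W: 4 × £5 = £20
  M3–Y: 38 × £4 = £152
Total cost = £575.
M2 ships 39 of its 39, leaving 0.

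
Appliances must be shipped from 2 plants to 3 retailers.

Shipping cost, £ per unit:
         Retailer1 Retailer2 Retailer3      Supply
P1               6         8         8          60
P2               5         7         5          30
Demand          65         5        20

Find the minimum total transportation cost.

An optimal shipping plan:
  P1->Retailer1: 55 × £6 = £330
  P1->Retailer2: 5 × £8 = £40
  P2->Retailer1: 10 × £5 = £50
  P2->Retailer3: 20 × £5 = £100
Total = 330 + 40 + 50 + 100 = £520.
(Supply check: P1 ships 60; P2 ships 30.)

520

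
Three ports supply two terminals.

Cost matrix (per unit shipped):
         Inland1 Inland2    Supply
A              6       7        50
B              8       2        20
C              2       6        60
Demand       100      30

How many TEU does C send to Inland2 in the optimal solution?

0

The minimum-cost plan:
  A→Inland1: 40 × 6 = 240
  A→Inland2: 10 × 7 = 70
  B→Inland2: 20 × 2 = 40
  C→Inland1: 60 × 2 = 120
Total cost = 470.
The route C→Inland2 is not used.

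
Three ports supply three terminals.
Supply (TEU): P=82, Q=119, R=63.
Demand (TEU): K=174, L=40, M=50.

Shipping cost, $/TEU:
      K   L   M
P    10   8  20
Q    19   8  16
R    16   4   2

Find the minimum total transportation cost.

2936

An optimal shipping plan:
  P->K: 82 × $10 = $820
  Q->K: 92 × $19 = $1748
  Q->L: 27 × $8 = $216
  R->L: 13 × $4 = $52
  R->M: 50 × $2 = $100
Total = 820 + 1748 + 216 + 52 + 100 = $2936.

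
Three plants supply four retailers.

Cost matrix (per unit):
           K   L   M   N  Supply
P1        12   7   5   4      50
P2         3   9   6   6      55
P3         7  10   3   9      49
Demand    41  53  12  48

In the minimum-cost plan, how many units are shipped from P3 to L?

Solving gives:
  P1→L: 16 × 7 = 112
  P1→N: 34 × 4 = 136
  P2→K: 41 × 3 = 123
  P2→N: 14 × 6 = 84
  P3→L: 37 × 10 = 370
  P3→M: 12 × 3 = 36
Total cost = 861.
So P3→L carries 37 units.

37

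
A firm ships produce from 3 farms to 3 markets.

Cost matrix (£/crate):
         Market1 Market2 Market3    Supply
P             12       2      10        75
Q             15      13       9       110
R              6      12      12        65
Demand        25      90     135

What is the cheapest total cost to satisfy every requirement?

Optimal allocation:
  P->Market2: 75 × £2 = £150
  Q->Market3: 110 × £9 = £990
  R->Market1: 25 × £6 = £150
  R->Market2: 15 × £12 = £180
  R->Market3: 25 × £12 = £300
Total = 150 + 990 + 150 + 180 + 300 = £1770.
(Supply check: P ships 75; Q ships 110; R ships 65.)

1770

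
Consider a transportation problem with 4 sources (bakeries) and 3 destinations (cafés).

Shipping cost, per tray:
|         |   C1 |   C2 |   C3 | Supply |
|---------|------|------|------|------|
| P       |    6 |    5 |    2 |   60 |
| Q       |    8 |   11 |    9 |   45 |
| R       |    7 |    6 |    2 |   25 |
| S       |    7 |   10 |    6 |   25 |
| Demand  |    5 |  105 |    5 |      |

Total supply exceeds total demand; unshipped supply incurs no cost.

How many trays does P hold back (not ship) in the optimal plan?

0

An optimal plan:
  P to C2: 60 × 5 = 300
  Q to C1: 5 × 8 = 40
  R to C2: 20 × 6 = 120
  R to C3: 5 × 2 = 10
  S to C2: 25 × 10 = 250
Total cost = 720.
P ships 60 of its 60, leaving 0.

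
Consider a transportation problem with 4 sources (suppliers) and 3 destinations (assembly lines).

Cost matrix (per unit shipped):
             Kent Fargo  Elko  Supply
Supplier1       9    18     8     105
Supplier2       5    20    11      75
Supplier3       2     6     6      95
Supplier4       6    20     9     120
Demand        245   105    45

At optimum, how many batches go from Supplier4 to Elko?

Solving gives:
  Supplier1–Kent: 50 batches
  Supplier1–Fargo: 10 batches
  Supplier1–Elko: 45 batches
  Supplier2–Kent: 75 batches
  Supplier3–Fargo: 95 batches
  Supplier4–Kent: 120 batches
Total cost = 2655.
The route Supplier4→Elko is not used.

0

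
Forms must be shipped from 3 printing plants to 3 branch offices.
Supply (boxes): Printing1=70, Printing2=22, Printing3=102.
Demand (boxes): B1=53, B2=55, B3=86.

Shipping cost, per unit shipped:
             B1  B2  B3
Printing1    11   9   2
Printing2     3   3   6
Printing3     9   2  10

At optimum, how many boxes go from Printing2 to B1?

22

Optimal shipments:
  Printing1->B3: 70 × 2 = 140
  Printing2->B1: 22 × 3 = 66
  Printing3->B1: 31 × 9 = 279
  Printing3->B2: 55 × 2 = 110
  Printing3->B3: 16 × 10 = 160
Total cost = 755.
So Printing2→B1 carries 22 boxes.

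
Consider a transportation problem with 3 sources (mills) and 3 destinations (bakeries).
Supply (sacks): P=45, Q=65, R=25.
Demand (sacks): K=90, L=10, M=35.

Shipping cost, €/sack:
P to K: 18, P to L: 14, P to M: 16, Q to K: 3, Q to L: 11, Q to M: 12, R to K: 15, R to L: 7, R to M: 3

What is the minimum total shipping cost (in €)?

1020

Optimal allocation:
  P–K: 25 sacks
  P–L: 10 sacks
  P–M: 10 sacks
  Q–K: 65 sacks
  R–M: 25 sacks
Total cost = €1020.
(Supply check: P ships 45; Q ships 65; R ships 25.)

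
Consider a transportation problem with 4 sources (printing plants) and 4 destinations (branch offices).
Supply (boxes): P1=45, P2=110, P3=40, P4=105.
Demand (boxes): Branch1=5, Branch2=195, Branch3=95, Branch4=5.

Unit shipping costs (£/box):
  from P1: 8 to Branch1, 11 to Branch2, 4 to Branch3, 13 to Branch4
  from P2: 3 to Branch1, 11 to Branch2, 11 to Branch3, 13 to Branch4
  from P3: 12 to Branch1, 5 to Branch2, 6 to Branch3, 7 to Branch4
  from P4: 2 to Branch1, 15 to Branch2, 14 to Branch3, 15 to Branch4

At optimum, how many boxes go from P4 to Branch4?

Solving gives:
  P1–Branch3: 45 × £4 = £180
  P2–Branch2: 110 × £11 = £1210
  P3–Branch2: 40 × £5 = £200
  P4–Branch1: 5 × £2 = £10
  P4–Branch2: 45 × £15 = £675
  P4–Branch3: 50 × £14 = £700
  P4–Branch4: 5 × £15 = £75
Total cost = £3050.
So P4→Branch4 carries 5 boxes.

5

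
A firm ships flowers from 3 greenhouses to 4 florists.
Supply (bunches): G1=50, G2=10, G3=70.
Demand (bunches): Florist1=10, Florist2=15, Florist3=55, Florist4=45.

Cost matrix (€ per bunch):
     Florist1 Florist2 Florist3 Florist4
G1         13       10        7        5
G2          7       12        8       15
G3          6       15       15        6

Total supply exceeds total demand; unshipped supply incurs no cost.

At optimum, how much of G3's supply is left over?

5

Minimum-cost shipments:
  G1→Florist2: 5 bunches
  G1→Florist3: 45 bunches
  G2→Florist3: 10 bunches
  G3→Florist1: 10 bunches
  G3→Florist2: 10 bunches
  G3→Florist4: 45 bunches
Total cost = €925.
G3 ships 65 of its 70, leaving 5.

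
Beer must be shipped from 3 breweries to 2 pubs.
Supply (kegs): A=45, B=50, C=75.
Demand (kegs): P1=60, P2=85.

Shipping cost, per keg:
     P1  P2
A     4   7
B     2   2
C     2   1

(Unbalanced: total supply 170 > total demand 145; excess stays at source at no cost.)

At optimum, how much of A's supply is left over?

Minimum-cost shipments:
  A→P1: 20 × 4 = 80
  B→P1: 40 × 2 = 80
  B→P2: 10 × 2 = 20
  C→P2: 75 × 1 = 75
Total cost = 255.
A ships 20 of its 45, leaving 25.

25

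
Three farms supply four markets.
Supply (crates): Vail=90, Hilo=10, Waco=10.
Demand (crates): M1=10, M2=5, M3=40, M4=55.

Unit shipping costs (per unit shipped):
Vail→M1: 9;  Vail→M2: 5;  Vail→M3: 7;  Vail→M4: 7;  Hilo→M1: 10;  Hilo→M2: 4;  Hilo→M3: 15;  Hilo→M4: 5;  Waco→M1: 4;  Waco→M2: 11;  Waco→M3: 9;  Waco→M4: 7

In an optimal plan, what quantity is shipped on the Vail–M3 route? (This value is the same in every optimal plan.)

40

Solving gives:
  Vail to M2: 5 × 5 = 25
  Vail to M3: 40 × 7 = 280
  Vail to M4: 45 × 7 = 315
  Hilo to M4: 10 × 5 = 50
  Waco to M1: 10 × 4 = 40
Total cost = 710.
So Vail→M3 carries 40 crates.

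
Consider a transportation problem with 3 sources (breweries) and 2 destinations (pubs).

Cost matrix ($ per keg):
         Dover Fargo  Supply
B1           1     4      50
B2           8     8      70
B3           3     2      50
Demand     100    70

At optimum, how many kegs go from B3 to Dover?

0

Optimal shipments:
  B1→Dover: 50 × $1 = $50
  B2→Dover: 50 × $8 = $400
  B2→Fargo: 20 × $8 = $160
  B3→Fargo: 50 × $2 = $100
Total cost = $710.
The route B3→Dover is not used.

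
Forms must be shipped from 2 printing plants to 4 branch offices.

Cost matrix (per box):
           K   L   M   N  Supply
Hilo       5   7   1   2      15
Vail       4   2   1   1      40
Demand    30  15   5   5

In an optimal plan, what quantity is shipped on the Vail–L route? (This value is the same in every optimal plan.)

Solving gives:
  Hilo→K: 10 boxes
  Hilo→M: 5 boxes
  Vail→K: 20 boxes
  Vail→L: 15 boxes
  Vail→N: 5 boxes
Total cost = 170.
So Vail→L carries 15 boxes.

15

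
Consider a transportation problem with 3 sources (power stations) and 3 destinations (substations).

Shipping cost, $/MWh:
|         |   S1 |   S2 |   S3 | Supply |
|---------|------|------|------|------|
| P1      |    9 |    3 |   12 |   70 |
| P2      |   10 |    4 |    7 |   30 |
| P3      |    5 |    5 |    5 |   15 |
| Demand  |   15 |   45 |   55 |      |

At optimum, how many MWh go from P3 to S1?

0

The minimum-cost plan:
  P1–S1: 15 MWh
  P1–S2: 45 MWh
  P1–S3: 10 MWh
  P2–S3: 30 MWh
  P3–S3: 15 MWh
Total cost = $675.
The route P3→S1 is not used.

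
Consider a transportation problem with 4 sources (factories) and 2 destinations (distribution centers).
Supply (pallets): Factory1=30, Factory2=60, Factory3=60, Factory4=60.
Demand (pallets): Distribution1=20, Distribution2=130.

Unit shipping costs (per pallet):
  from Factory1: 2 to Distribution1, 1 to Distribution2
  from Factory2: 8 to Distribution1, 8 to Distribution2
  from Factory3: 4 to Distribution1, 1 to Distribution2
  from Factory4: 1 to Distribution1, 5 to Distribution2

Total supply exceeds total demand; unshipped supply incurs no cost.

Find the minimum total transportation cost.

Optimal allocation:
  Factory1->Distribution2: 30 pallets
  Factory3->Distribution2: 60 pallets
  Factory4->Distribution1: 20 pallets
  Factory4->Distribution2: 40 pallets
Total cost = 310.

310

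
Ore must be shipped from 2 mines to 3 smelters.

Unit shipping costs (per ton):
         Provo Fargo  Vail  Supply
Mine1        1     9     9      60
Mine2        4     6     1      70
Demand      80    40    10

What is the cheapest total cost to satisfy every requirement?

A cheapest plan:
  Mine1 to Provo: 60 × 1 = 60
  Mine2 to Provo: 20 × 4 = 80
  Mine2 to Fargo: 40 × 6 = 240
  Mine2 to Vail: 10 × 1 = 10
Total = 60 + 80 + 240 + 10 = 390.
(Supply check: Mine1 ships 60; Mine2 ships 70.)

390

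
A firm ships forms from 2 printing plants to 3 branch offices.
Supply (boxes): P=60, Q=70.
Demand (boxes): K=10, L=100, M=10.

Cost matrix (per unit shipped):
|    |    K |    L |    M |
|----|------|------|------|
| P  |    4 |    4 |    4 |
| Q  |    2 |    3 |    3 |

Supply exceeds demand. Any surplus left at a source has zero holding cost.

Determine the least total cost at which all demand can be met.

400

Optimal allocation:
  P–L: 40 boxes
  P–M: 10 boxes
  Q–K: 10 boxes
  Q–L: 60 boxes
Total cost = 400.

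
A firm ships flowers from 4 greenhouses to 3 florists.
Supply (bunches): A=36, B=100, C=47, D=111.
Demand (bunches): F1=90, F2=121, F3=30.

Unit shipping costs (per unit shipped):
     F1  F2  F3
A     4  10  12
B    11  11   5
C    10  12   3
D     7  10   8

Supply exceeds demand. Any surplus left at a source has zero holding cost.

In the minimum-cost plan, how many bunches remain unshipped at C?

Minimum-cost shipments:
  A to F1: 36 × 4 = 144
  B to F2: 64 × 11 = 704
  C to F3: 30 × 3 = 90
  D to F1: 54 × 7 = 378
  D to F2: 57 × 10 = 570
Total cost = 1886.
C ships 30 of its 47, leaving 17.

17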